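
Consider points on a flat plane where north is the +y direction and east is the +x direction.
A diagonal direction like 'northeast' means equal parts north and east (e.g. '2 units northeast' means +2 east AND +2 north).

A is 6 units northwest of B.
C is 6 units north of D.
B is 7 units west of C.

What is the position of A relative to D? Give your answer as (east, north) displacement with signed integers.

Answer: A is at (east=-13, north=12) relative to D.

Derivation:
Place D at the origin (east=0, north=0).
  C is 6 units north of D: delta (east=+0, north=+6); C at (east=0, north=6).
  B is 7 units west of C: delta (east=-7, north=+0); B at (east=-7, north=6).
  A is 6 units northwest of B: delta (east=-6, north=+6); A at (east=-13, north=12).
Therefore A relative to D: (east=-13, north=12).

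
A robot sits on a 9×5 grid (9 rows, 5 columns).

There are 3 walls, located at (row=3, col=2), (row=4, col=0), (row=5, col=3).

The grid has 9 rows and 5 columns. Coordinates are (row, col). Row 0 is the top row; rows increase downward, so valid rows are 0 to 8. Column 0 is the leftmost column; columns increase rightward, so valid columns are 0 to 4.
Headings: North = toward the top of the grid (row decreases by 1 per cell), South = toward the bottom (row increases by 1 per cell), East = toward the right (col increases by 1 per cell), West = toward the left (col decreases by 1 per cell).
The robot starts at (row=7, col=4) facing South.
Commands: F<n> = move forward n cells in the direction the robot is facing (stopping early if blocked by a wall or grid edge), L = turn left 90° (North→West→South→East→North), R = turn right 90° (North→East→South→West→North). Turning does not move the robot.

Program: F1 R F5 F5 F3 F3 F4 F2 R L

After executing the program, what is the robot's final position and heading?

Start: (row=7, col=4), facing South
  F1: move forward 1, now at (row=8, col=4)
  R: turn right, now facing West
  F5: move forward 4/5 (blocked), now at (row=8, col=0)
  F5: move forward 0/5 (blocked), now at (row=8, col=0)
  F3: move forward 0/3 (blocked), now at (row=8, col=0)
  F3: move forward 0/3 (blocked), now at (row=8, col=0)
  F4: move forward 0/4 (blocked), now at (row=8, col=0)
  F2: move forward 0/2 (blocked), now at (row=8, col=0)
  R: turn right, now facing North
  L: turn left, now facing West
Final: (row=8, col=0), facing West

Answer: Final position: (row=8, col=0), facing West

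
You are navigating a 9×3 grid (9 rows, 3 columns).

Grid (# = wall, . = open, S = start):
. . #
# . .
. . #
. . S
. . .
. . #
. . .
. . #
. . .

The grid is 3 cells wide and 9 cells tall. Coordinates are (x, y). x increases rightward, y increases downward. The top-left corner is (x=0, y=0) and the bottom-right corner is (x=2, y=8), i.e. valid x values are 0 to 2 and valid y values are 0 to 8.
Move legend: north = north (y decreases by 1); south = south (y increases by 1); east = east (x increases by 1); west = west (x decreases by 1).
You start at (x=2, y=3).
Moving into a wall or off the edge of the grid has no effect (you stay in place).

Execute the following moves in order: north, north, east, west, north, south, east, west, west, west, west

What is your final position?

Answer: Final position: (x=0, y=3)

Derivation:
Start: (x=2, y=3)
  north (north): blocked, stay at (x=2, y=3)
  north (north): blocked, stay at (x=2, y=3)
  east (east): blocked, stay at (x=2, y=3)
  west (west): (x=2, y=3) -> (x=1, y=3)
  north (north): (x=1, y=3) -> (x=1, y=2)
  south (south): (x=1, y=2) -> (x=1, y=3)
  east (east): (x=1, y=3) -> (x=2, y=3)
  west (west): (x=2, y=3) -> (x=1, y=3)
  west (west): (x=1, y=3) -> (x=0, y=3)
  west (west): blocked, stay at (x=0, y=3)
  west (west): blocked, stay at (x=0, y=3)
Final: (x=0, y=3)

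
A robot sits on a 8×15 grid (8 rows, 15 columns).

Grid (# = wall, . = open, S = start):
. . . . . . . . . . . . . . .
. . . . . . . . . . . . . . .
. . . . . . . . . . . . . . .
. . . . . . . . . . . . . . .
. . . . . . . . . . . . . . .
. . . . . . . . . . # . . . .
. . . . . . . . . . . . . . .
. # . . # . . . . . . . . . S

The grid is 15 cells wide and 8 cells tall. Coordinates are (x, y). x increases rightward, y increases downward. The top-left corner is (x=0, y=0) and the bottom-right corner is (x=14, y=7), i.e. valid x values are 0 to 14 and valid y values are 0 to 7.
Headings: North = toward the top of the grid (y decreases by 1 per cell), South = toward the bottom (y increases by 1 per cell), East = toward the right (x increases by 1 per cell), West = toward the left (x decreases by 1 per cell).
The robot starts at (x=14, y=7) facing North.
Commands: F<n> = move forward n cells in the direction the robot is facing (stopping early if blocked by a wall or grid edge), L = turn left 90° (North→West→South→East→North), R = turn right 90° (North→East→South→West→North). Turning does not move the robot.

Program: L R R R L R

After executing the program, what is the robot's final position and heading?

Start: (x=14, y=7), facing North
  L: turn left, now facing West
  R: turn right, now facing North
  R: turn right, now facing East
  R: turn right, now facing South
  L: turn left, now facing East
  R: turn right, now facing South
Final: (x=14, y=7), facing South

Answer: Final position: (x=14, y=7), facing South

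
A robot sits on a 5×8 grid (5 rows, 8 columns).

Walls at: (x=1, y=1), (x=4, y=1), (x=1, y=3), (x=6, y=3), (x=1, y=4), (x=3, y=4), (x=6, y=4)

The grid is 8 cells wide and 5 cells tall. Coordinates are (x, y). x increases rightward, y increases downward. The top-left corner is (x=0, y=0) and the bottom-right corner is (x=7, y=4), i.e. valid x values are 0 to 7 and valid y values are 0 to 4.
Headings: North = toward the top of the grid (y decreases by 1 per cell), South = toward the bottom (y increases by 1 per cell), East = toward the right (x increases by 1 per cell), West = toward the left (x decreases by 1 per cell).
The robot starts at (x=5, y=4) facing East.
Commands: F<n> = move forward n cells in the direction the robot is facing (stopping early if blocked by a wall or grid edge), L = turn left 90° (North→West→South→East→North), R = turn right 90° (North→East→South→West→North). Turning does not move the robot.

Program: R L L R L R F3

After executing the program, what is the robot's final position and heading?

Start: (x=5, y=4), facing East
  R: turn right, now facing South
  L: turn left, now facing East
  L: turn left, now facing North
  R: turn right, now facing East
  L: turn left, now facing North
  R: turn right, now facing East
  F3: move forward 0/3 (blocked), now at (x=5, y=4)
Final: (x=5, y=4), facing East

Answer: Final position: (x=5, y=4), facing East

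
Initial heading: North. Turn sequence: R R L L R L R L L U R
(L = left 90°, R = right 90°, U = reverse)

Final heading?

Start: North
  R (right (90° clockwise)) -> East
  R (right (90° clockwise)) -> South
  L (left (90° counter-clockwise)) -> East
  L (left (90° counter-clockwise)) -> North
  R (right (90° clockwise)) -> East
  L (left (90° counter-clockwise)) -> North
  R (right (90° clockwise)) -> East
  L (left (90° counter-clockwise)) -> North
  L (left (90° counter-clockwise)) -> West
  U (U-turn (180°)) -> East
  R (right (90° clockwise)) -> South
Final: South

Answer: Final heading: South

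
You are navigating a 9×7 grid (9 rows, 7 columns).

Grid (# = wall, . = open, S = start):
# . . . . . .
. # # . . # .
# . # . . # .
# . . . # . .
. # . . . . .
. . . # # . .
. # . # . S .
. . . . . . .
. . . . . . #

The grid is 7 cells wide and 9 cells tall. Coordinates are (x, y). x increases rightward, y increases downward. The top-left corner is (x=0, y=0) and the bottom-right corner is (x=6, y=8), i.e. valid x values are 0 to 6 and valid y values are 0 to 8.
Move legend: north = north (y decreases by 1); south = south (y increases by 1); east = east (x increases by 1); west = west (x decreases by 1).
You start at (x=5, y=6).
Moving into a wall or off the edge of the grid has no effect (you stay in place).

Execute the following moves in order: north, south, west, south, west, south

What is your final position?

Start: (x=5, y=6)
  north (north): (x=5, y=6) -> (x=5, y=5)
  south (south): (x=5, y=5) -> (x=5, y=6)
  west (west): (x=5, y=6) -> (x=4, y=6)
  south (south): (x=4, y=6) -> (x=4, y=7)
  west (west): (x=4, y=7) -> (x=3, y=7)
  south (south): (x=3, y=7) -> (x=3, y=8)
Final: (x=3, y=8)

Answer: Final position: (x=3, y=8)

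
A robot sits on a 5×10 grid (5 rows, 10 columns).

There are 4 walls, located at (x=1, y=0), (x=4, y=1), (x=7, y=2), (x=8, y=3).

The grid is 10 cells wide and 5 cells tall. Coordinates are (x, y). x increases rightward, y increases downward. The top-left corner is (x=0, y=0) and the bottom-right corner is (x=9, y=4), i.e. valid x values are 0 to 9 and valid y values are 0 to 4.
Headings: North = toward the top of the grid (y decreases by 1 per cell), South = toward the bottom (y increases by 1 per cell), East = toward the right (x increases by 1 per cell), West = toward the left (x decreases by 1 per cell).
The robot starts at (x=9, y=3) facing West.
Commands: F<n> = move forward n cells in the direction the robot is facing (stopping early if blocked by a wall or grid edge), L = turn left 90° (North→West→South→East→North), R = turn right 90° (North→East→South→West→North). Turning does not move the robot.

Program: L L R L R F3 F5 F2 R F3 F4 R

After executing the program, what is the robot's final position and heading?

Start: (x=9, y=3), facing West
  L: turn left, now facing South
  L: turn left, now facing East
  R: turn right, now facing South
  L: turn left, now facing East
  R: turn right, now facing South
  F3: move forward 1/3 (blocked), now at (x=9, y=4)
  F5: move forward 0/5 (blocked), now at (x=9, y=4)
  F2: move forward 0/2 (blocked), now at (x=9, y=4)
  R: turn right, now facing West
  F3: move forward 3, now at (x=6, y=4)
  F4: move forward 4, now at (x=2, y=4)
  R: turn right, now facing North
Final: (x=2, y=4), facing North

Answer: Final position: (x=2, y=4), facing North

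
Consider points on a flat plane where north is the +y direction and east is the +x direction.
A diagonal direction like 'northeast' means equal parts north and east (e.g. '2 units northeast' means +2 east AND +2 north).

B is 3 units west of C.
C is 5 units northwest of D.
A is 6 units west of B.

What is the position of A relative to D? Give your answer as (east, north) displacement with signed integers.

Place D at the origin (east=0, north=0).
  C is 5 units northwest of D: delta (east=-5, north=+5); C at (east=-5, north=5).
  B is 3 units west of C: delta (east=-3, north=+0); B at (east=-8, north=5).
  A is 6 units west of B: delta (east=-6, north=+0); A at (east=-14, north=5).
Therefore A relative to D: (east=-14, north=5).

Answer: A is at (east=-14, north=5) relative to D.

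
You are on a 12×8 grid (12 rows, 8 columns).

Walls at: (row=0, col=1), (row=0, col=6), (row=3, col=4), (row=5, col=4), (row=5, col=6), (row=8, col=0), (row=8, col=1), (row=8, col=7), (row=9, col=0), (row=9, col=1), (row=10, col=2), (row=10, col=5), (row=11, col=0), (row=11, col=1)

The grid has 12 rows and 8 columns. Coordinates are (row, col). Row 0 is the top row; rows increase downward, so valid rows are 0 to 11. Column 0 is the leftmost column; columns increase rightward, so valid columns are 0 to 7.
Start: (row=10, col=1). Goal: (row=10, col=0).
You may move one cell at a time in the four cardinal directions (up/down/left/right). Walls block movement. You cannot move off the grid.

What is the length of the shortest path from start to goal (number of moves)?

BFS from (row=10, col=1) until reaching (row=10, col=0):
  Distance 0: (row=10, col=1)
  Distance 1: (row=10, col=0)  <- goal reached here
One shortest path (1 moves): (row=10, col=1) -> (row=10, col=0)

Answer: Shortest path length: 1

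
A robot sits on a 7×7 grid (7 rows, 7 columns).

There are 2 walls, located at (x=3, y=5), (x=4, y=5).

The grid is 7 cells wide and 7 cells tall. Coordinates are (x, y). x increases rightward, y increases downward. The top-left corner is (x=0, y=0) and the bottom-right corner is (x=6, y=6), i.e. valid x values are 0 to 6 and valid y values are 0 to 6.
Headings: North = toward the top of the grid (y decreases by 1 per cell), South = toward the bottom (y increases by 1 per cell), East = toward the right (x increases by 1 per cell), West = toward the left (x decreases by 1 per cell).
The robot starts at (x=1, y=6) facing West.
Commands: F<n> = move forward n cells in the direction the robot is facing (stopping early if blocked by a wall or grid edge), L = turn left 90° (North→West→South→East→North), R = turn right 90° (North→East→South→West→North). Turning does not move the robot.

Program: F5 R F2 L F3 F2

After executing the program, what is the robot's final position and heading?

Start: (x=1, y=6), facing West
  F5: move forward 1/5 (blocked), now at (x=0, y=6)
  R: turn right, now facing North
  F2: move forward 2, now at (x=0, y=4)
  L: turn left, now facing West
  F3: move forward 0/3 (blocked), now at (x=0, y=4)
  F2: move forward 0/2 (blocked), now at (x=0, y=4)
Final: (x=0, y=4), facing West

Answer: Final position: (x=0, y=4), facing West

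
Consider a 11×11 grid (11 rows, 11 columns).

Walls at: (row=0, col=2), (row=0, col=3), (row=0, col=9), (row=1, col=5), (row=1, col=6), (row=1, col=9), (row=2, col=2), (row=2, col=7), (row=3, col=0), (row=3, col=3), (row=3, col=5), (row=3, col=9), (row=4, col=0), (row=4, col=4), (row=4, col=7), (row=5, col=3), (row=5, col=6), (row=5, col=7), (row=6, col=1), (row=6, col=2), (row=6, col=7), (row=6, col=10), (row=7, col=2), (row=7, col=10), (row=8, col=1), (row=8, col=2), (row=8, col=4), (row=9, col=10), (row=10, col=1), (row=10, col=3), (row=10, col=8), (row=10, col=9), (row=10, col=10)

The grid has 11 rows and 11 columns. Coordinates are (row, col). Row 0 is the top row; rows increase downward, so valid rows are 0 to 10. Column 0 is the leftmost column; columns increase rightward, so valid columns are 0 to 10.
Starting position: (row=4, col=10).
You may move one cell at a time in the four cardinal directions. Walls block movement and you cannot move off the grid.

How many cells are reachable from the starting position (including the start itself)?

BFS flood-fill from (row=4, col=10):
  Distance 0: (row=4, col=10)
  Distance 1: (row=3, col=10), (row=4, col=9), (row=5, col=10)
  Distance 2: (row=2, col=10), (row=4, col=8), (row=5, col=9)
  Distance 3: (row=1, col=10), (row=2, col=9), (row=3, col=8), (row=5, col=8), (row=6, col=9)
  Distance 4: (row=0, col=10), (row=2, col=8), (row=3, col=7), (row=6, col=8), (row=7, col=9)
  Distance 5: (row=1, col=8), (row=3, col=6), (row=7, col=8), (row=8, col=9)
  Distance 6: (row=0, col=8), (row=1, col=7), (row=2, col=6), (row=4, col=6), (row=7, col=7), (row=8, col=8), (row=8, col=10), (row=9, col=9)
  Distance 7: (row=0, col=7), (row=2, col=5), (row=4, col=5), (row=7, col=6), (row=8, col=7), (row=9, col=8)
  Distance 8: (row=0, col=6), (row=2, col=4), (row=5, col=5), (row=6, col=6), (row=7, col=5), (row=8, col=6), (row=9, col=7)
  Distance 9: (row=0, col=5), (row=1, col=4), (row=2, col=3), (row=3, col=4), (row=5, col=4), (row=6, col=5), (row=7, col=4), (row=8, col=5), (row=9, col=6), (row=10, col=7)
  Distance 10: (row=0, col=4), (row=1, col=3), (row=6, col=4), (row=7, col=3), (row=9, col=5), (row=10, col=6)
  Distance 11: (row=1, col=2), (row=6, col=3), (row=8, col=3), (row=9, col=4), (row=10, col=5)
  Distance 12: (row=1, col=1), (row=9, col=3), (row=10, col=4)
  Distance 13: (row=0, col=1), (row=1, col=0), (row=2, col=1), (row=9, col=2)
  Distance 14: (row=0, col=0), (row=2, col=0), (row=3, col=1), (row=9, col=1), (row=10, col=2)
  Distance 15: (row=3, col=2), (row=4, col=1), (row=9, col=0)
  Distance 16: (row=4, col=2), (row=5, col=1), (row=8, col=0), (row=10, col=0)
  Distance 17: (row=4, col=3), (row=5, col=0), (row=5, col=2), (row=7, col=0)
  Distance 18: (row=6, col=0), (row=7, col=1)
Total reachable: 88 (grid has 88 open cells total)

Answer: Reachable cells: 88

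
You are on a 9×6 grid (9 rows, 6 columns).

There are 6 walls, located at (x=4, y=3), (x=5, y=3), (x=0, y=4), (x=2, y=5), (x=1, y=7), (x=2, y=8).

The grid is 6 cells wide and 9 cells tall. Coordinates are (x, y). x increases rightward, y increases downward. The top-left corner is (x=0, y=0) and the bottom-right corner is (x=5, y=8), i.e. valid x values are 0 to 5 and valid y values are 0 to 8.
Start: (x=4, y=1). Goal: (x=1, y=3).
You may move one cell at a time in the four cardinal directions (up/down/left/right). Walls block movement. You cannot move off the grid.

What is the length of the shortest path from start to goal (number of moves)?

BFS from (x=4, y=1) until reaching (x=1, y=3):
  Distance 0: (x=4, y=1)
  Distance 1: (x=4, y=0), (x=3, y=1), (x=5, y=1), (x=4, y=2)
  Distance 2: (x=3, y=0), (x=5, y=0), (x=2, y=1), (x=3, y=2), (x=5, y=2)
  Distance 3: (x=2, y=0), (x=1, y=1), (x=2, y=2), (x=3, y=3)
  Distance 4: (x=1, y=0), (x=0, y=1), (x=1, y=2), (x=2, y=3), (x=3, y=4)
  Distance 5: (x=0, y=0), (x=0, y=2), (x=1, y=3), (x=2, y=4), (x=4, y=4), (x=3, y=5)  <- goal reached here
One shortest path (5 moves): (x=4, y=1) -> (x=3, y=1) -> (x=2, y=1) -> (x=1, y=1) -> (x=1, y=2) -> (x=1, y=3)

Answer: Shortest path length: 5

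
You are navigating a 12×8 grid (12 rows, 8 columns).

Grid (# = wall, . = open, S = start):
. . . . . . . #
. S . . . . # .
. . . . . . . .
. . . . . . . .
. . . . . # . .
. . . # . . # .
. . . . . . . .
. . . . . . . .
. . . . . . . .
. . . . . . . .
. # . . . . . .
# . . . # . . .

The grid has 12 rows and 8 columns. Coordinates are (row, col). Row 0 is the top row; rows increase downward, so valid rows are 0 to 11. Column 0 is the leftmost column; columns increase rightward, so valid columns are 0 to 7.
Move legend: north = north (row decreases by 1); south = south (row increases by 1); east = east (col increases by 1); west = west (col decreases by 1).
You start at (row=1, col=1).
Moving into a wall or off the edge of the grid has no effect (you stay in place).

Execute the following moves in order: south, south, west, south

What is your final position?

Start: (row=1, col=1)
  south (south): (row=1, col=1) -> (row=2, col=1)
  south (south): (row=2, col=1) -> (row=3, col=1)
  west (west): (row=3, col=1) -> (row=3, col=0)
  south (south): (row=3, col=0) -> (row=4, col=0)
Final: (row=4, col=0)

Answer: Final position: (row=4, col=0)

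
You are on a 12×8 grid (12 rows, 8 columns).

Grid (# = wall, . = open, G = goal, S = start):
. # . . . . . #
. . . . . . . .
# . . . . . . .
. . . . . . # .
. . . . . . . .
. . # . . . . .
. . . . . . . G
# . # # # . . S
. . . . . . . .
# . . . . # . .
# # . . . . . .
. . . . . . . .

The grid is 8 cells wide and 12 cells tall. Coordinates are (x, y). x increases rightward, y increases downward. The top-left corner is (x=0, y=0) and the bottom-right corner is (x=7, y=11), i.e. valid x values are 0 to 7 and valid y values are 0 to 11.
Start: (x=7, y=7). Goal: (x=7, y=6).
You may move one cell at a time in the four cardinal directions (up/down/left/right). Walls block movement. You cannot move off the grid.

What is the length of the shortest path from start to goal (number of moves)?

BFS from (x=7, y=7) until reaching (x=7, y=6):
  Distance 0: (x=7, y=7)
  Distance 1: (x=7, y=6), (x=6, y=7), (x=7, y=8)  <- goal reached here
One shortest path (1 moves): (x=7, y=7) -> (x=7, y=6)

Answer: Shortest path length: 1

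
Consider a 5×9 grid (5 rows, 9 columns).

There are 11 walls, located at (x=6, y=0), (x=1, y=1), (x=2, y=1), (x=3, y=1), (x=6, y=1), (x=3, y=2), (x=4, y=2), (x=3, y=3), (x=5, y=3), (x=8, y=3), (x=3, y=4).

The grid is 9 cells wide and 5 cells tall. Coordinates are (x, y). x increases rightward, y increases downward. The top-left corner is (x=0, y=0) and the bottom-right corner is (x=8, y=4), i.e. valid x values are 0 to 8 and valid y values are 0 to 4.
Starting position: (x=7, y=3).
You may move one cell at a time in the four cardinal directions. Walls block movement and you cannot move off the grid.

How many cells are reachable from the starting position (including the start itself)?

BFS flood-fill from (x=7, y=3):
  Distance 0: (x=7, y=3)
  Distance 1: (x=7, y=2), (x=6, y=3), (x=7, y=4)
  Distance 2: (x=7, y=1), (x=6, y=2), (x=8, y=2), (x=6, y=4), (x=8, y=4)
  Distance 3: (x=7, y=0), (x=8, y=1), (x=5, y=2), (x=5, y=4)
  Distance 4: (x=8, y=0), (x=5, y=1), (x=4, y=4)
  Distance 5: (x=5, y=0), (x=4, y=1), (x=4, y=3)
  Distance 6: (x=4, y=0)
  Distance 7: (x=3, y=0)
  Distance 8: (x=2, y=0)
  Distance 9: (x=1, y=0)
  Distance 10: (x=0, y=0)
  Distance 11: (x=0, y=1)
  Distance 12: (x=0, y=2)
  Distance 13: (x=1, y=2), (x=0, y=3)
  Distance 14: (x=2, y=2), (x=1, y=3), (x=0, y=4)
  Distance 15: (x=2, y=3), (x=1, y=4)
  Distance 16: (x=2, y=4)
Total reachable: 34 (grid has 34 open cells total)

Answer: Reachable cells: 34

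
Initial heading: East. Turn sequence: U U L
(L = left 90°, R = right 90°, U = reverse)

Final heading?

Start: East
  U (U-turn (180°)) -> West
  U (U-turn (180°)) -> East
  L (left (90° counter-clockwise)) -> North
Final: North

Answer: Final heading: North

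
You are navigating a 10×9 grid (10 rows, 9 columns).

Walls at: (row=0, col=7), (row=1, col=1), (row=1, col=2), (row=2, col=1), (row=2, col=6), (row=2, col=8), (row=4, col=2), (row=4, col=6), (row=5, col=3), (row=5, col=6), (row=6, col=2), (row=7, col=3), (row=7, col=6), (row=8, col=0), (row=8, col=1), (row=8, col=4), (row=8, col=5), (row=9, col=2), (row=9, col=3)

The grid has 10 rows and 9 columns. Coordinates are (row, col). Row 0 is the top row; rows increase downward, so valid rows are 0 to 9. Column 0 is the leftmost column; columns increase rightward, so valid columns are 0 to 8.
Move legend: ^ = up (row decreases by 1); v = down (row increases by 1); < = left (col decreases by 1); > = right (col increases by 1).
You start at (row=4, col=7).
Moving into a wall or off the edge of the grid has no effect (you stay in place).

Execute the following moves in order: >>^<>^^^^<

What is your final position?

Answer: Final position: (row=3, col=7)

Derivation:
Start: (row=4, col=7)
  > (right): (row=4, col=7) -> (row=4, col=8)
  > (right): blocked, stay at (row=4, col=8)
  ^ (up): (row=4, col=8) -> (row=3, col=8)
  < (left): (row=3, col=8) -> (row=3, col=7)
  > (right): (row=3, col=7) -> (row=3, col=8)
  [×4]^ (up): blocked, stay at (row=3, col=8)
  < (left): (row=3, col=8) -> (row=3, col=7)
Final: (row=3, col=7)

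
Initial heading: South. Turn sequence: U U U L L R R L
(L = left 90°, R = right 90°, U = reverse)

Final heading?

Answer: Final heading: West

Derivation:
Start: South
  U (U-turn (180°)) -> North
  U (U-turn (180°)) -> South
  U (U-turn (180°)) -> North
  L (left (90° counter-clockwise)) -> West
  L (left (90° counter-clockwise)) -> South
  R (right (90° clockwise)) -> West
  R (right (90° clockwise)) -> North
  L (left (90° counter-clockwise)) -> West
Final: West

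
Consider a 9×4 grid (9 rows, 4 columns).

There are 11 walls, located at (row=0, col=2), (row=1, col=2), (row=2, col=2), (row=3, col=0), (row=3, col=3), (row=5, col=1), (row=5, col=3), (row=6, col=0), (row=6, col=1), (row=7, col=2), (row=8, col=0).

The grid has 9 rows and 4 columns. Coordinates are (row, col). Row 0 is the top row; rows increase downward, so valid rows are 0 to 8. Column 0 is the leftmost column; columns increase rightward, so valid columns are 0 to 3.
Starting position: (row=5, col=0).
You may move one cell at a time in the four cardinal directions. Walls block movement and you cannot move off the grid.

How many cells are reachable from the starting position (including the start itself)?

BFS flood-fill from (row=5, col=0):
  Distance 0: (row=5, col=0)
  Distance 1: (row=4, col=0)
  Distance 2: (row=4, col=1)
  Distance 3: (row=3, col=1), (row=4, col=2)
  Distance 4: (row=2, col=1), (row=3, col=2), (row=4, col=3), (row=5, col=2)
  Distance 5: (row=1, col=1), (row=2, col=0), (row=6, col=2)
  Distance 6: (row=0, col=1), (row=1, col=0), (row=6, col=3)
  Distance 7: (row=0, col=0), (row=7, col=3)
  Distance 8: (row=8, col=3)
  Distance 9: (row=8, col=2)
  Distance 10: (row=8, col=1)
  Distance 11: (row=7, col=1)
  Distance 12: (row=7, col=0)
Total reachable: 22 (grid has 25 open cells total)

Answer: Reachable cells: 22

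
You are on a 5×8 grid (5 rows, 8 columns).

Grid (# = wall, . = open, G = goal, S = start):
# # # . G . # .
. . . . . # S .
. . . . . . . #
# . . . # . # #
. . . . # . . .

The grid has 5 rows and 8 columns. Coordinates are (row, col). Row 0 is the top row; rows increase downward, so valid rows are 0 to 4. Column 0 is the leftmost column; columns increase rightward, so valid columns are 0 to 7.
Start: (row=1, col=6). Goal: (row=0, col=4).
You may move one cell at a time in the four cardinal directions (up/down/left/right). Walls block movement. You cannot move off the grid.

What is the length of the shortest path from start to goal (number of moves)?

Answer: Shortest path length: 5

Derivation:
BFS from (row=1, col=6) until reaching (row=0, col=4):
  Distance 0: (row=1, col=6)
  Distance 1: (row=1, col=7), (row=2, col=6)
  Distance 2: (row=0, col=7), (row=2, col=5)
  Distance 3: (row=2, col=4), (row=3, col=5)
  Distance 4: (row=1, col=4), (row=2, col=3), (row=4, col=5)
  Distance 5: (row=0, col=4), (row=1, col=3), (row=2, col=2), (row=3, col=3), (row=4, col=6)  <- goal reached here
One shortest path (5 moves): (row=1, col=6) -> (row=2, col=6) -> (row=2, col=5) -> (row=2, col=4) -> (row=1, col=4) -> (row=0, col=4)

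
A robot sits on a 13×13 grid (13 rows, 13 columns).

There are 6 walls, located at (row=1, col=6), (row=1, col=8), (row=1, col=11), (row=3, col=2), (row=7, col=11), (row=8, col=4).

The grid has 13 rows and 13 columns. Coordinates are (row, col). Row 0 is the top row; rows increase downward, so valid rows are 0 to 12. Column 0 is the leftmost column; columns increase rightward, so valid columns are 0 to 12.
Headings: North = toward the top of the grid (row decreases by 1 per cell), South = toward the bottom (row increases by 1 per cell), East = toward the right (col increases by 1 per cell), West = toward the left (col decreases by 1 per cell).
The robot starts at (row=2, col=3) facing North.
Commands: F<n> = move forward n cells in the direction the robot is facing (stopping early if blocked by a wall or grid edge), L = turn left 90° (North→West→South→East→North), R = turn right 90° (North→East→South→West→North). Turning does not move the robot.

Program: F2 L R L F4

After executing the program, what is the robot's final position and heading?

Answer: Final position: (row=0, col=0), facing West

Derivation:
Start: (row=2, col=3), facing North
  F2: move forward 2, now at (row=0, col=3)
  L: turn left, now facing West
  R: turn right, now facing North
  L: turn left, now facing West
  F4: move forward 3/4 (blocked), now at (row=0, col=0)
Final: (row=0, col=0), facing West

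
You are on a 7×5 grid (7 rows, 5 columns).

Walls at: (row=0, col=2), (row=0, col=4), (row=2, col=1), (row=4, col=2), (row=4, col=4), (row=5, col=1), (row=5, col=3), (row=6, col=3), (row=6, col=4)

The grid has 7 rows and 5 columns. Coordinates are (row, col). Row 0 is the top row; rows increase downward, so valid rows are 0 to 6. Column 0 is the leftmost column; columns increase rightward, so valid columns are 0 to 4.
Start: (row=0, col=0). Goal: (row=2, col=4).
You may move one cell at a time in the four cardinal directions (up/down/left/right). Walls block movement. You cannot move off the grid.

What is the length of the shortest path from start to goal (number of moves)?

BFS from (row=0, col=0) until reaching (row=2, col=4):
  Distance 0: (row=0, col=0)
  Distance 1: (row=0, col=1), (row=1, col=0)
  Distance 2: (row=1, col=1), (row=2, col=0)
  Distance 3: (row=1, col=2), (row=3, col=0)
  Distance 4: (row=1, col=3), (row=2, col=2), (row=3, col=1), (row=4, col=0)
  Distance 5: (row=0, col=3), (row=1, col=4), (row=2, col=3), (row=3, col=2), (row=4, col=1), (row=5, col=0)
  Distance 6: (row=2, col=4), (row=3, col=3), (row=6, col=0)  <- goal reached here
One shortest path (6 moves): (row=0, col=0) -> (row=0, col=1) -> (row=1, col=1) -> (row=1, col=2) -> (row=1, col=3) -> (row=1, col=4) -> (row=2, col=4)

Answer: Shortest path length: 6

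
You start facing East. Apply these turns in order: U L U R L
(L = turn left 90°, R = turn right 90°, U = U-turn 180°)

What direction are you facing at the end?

Answer: Final heading: North

Derivation:
Start: East
  U (U-turn (180°)) -> West
  L (left (90° counter-clockwise)) -> South
  U (U-turn (180°)) -> North
  R (right (90° clockwise)) -> East
  L (left (90° counter-clockwise)) -> North
Final: North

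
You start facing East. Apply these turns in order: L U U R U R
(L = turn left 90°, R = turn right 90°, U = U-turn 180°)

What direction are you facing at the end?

Answer: Final heading: North

Derivation:
Start: East
  L (left (90° counter-clockwise)) -> North
  U (U-turn (180°)) -> South
  U (U-turn (180°)) -> North
  R (right (90° clockwise)) -> East
  U (U-turn (180°)) -> West
  R (right (90° clockwise)) -> North
Final: North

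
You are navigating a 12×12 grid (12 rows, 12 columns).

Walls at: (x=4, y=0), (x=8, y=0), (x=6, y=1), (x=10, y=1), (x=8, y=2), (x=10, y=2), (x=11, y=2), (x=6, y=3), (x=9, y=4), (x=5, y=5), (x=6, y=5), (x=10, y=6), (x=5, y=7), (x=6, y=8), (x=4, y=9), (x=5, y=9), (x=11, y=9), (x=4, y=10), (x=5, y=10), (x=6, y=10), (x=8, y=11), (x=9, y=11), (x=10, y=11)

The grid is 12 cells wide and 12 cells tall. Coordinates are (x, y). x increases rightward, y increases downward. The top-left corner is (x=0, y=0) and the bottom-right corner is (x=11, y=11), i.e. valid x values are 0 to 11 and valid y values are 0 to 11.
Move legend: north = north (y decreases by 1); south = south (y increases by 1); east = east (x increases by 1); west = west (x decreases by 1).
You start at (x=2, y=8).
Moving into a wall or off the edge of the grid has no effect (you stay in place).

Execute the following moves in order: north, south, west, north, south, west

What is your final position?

Start: (x=2, y=8)
  north (north): (x=2, y=8) -> (x=2, y=7)
  south (south): (x=2, y=7) -> (x=2, y=8)
  west (west): (x=2, y=8) -> (x=1, y=8)
  north (north): (x=1, y=8) -> (x=1, y=7)
  south (south): (x=1, y=7) -> (x=1, y=8)
  west (west): (x=1, y=8) -> (x=0, y=8)
Final: (x=0, y=8)

Answer: Final position: (x=0, y=8)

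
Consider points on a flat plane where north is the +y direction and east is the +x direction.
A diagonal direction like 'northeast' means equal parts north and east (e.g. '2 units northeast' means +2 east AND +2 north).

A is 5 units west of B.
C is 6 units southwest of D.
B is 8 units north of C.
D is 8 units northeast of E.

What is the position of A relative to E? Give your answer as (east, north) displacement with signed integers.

Place E at the origin (east=0, north=0).
  D is 8 units northeast of E: delta (east=+8, north=+8); D at (east=8, north=8).
  C is 6 units southwest of D: delta (east=-6, north=-6); C at (east=2, north=2).
  B is 8 units north of C: delta (east=+0, north=+8); B at (east=2, north=10).
  A is 5 units west of B: delta (east=-5, north=+0); A at (east=-3, north=10).
Therefore A relative to E: (east=-3, north=10).

Answer: A is at (east=-3, north=10) relative to E.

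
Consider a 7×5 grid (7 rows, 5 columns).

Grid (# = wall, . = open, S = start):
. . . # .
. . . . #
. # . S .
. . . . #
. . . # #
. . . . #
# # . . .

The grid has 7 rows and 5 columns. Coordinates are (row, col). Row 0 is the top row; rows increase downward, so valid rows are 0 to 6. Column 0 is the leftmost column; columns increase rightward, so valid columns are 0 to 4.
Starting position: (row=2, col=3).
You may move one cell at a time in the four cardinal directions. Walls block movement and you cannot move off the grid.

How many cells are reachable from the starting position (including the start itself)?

Answer: Reachable cells: 25

Derivation:
BFS flood-fill from (row=2, col=3):
  Distance 0: (row=2, col=3)
  Distance 1: (row=1, col=3), (row=2, col=2), (row=2, col=4), (row=3, col=3)
  Distance 2: (row=1, col=2), (row=3, col=2)
  Distance 3: (row=0, col=2), (row=1, col=1), (row=3, col=1), (row=4, col=2)
  Distance 4: (row=0, col=1), (row=1, col=0), (row=3, col=0), (row=4, col=1), (row=5, col=2)
  Distance 5: (row=0, col=0), (row=2, col=0), (row=4, col=0), (row=5, col=1), (row=5, col=3), (row=6, col=2)
  Distance 6: (row=5, col=0), (row=6, col=3)
  Distance 7: (row=6, col=4)
Total reachable: 25 (grid has 26 open cells total)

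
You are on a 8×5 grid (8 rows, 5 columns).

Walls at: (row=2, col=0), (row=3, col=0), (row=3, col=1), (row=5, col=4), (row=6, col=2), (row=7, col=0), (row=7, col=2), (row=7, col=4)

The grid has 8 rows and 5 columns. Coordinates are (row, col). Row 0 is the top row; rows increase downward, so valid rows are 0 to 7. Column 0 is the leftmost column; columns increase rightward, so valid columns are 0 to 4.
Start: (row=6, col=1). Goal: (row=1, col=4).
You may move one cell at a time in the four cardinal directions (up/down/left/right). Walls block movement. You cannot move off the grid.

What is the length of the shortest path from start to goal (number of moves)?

BFS from (row=6, col=1) until reaching (row=1, col=4):
  Distance 0: (row=6, col=1)
  Distance 1: (row=5, col=1), (row=6, col=0), (row=7, col=1)
  Distance 2: (row=4, col=1), (row=5, col=0), (row=5, col=2)
  Distance 3: (row=4, col=0), (row=4, col=2), (row=5, col=3)
  Distance 4: (row=3, col=2), (row=4, col=3), (row=6, col=3)
  Distance 5: (row=2, col=2), (row=3, col=3), (row=4, col=4), (row=6, col=4), (row=7, col=3)
  Distance 6: (row=1, col=2), (row=2, col=1), (row=2, col=3), (row=3, col=4)
  Distance 7: (row=0, col=2), (row=1, col=1), (row=1, col=3), (row=2, col=4)
  Distance 8: (row=0, col=1), (row=0, col=3), (row=1, col=0), (row=1, col=4)  <- goal reached here
One shortest path (8 moves): (row=6, col=1) -> (row=5, col=1) -> (row=5, col=2) -> (row=5, col=3) -> (row=4, col=3) -> (row=4, col=4) -> (row=3, col=4) -> (row=2, col=4) -> (row=1, col=4)

Answer: Shortest path length: 8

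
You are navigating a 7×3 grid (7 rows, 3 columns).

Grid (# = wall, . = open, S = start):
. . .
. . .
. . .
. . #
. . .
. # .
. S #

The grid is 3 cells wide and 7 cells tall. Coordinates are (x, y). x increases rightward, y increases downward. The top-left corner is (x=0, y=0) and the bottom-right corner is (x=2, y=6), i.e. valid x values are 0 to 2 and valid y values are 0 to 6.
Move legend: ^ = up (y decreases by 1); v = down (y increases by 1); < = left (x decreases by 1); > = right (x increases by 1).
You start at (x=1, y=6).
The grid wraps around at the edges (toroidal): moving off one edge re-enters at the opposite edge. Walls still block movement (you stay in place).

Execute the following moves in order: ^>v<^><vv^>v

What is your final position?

Answer: Final position: (x=1, y=1)

Derivation:
Start: (x=1, y=6)
  ^ (up): blocked, stay at (x=1, y=6)
  > (right): blocked, stay at (x=1, y=6)
  v (down): (x=1, y=6) -> (x=1, y=0)
  < (left): (x=1, y=0) -> (x=0, y=0)
  ^ (up): (x=0, y=0) -> (x=0, y=6)
  > (right): (x=0, y=6) -> (x=1, y=6)
  < (left): (x=1, y=6) -> (x=0, y=6)
  v (down): (x=0, y=6) -> (x=0, y=0)
  v (down): (x=0, y=0) -> (x=0, y=1)
  ^ (up): (x=0, y=1) -> (x=0, y=0)
  > (right): (x=0, y=0) -> (x=1, y=0)
  v (down): (x=1, y=0) -> (x=1, y=1)
Final: (x=1, y=1)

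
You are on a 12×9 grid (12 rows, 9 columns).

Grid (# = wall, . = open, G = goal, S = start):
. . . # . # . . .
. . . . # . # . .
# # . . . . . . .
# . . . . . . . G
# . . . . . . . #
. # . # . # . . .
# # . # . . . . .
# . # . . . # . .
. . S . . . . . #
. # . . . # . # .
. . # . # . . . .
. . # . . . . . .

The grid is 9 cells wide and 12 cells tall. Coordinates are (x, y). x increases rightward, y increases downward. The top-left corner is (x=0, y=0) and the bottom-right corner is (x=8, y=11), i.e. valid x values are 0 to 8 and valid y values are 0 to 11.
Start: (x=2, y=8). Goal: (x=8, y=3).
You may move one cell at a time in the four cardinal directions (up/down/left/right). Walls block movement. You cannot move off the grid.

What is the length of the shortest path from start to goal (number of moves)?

Answer: Shortest path length: 11

Derivation:
BFS from (x=2, y=8) until reaching (x=8, y=3):
  Distance 0: (x=2, y=8)
  Distance 1: (x=1, y=8), (x=3, y=8), (x=2, y=9)
  Distance 2: (x=1, y=7), (x=3, y=7), (x=0, y=8), (x=4, y=8), (x=3, y=9)
  Distance 3: (x=4, y=7), (x=5, y=8), (x=0, y=9), (x=4, y=9), (x=3, y=10)
  Distance 4: (x=4, y=6), (x=5, y=7), (x=6, y=8), (x=0, y=10), (x=3, y=11)
  Distance 5: (x=4, y=5), (x=5, y=6), (x=7, y=8), (x=6, y=9), (x=1, y=10), (x=0, y=11), (x=4, y=11)
  Distance 6: (x=4, y=4), (x=6, y=6), (x=7, y=7), (x=6, y=10), (x=1, y=11), (x=5, y=11)
  Distance 7: (x=4, y=3), (x=3, y=4), (x=5, y=4), (x=6, y=5), (x=7, y=6), (x=8, y=7), (x=5, y=10), (x=7, y=10), (x=6, y=11)
  Distance 8: (x=4, y=2), (x=3, y=3), (x=5, y=3), (x=2, y=4), (x=6, y=4), (x=7, y=5), (x=8, y=6), (x=8, y=10), (x=7, y=11)
  Distance 9: (x=3, y=2), (x=5, y=2), (x=2, y=3), (x=6, y=3), (x=1, y=4), (x=7, y=4), (x=2, y=5), (x=8, y=5), (x=8, y=9), (x=8, y=11)
  Distance 10: (x=3, y=1), (x=5, y=1), (x=2, y=2), (x=6, y=2), (x=1, y=3), (x=7, y=3), (x=2, y=6)
  Distance 11: (x=2, y=1), (x=7, y=2), (x=8, y=3)  <- goal reached here
One shortest path (11 moves): (x=2, y=8) -> (x=3, y=8) -> (x=4, y=8) -> (x=5, y=8) -> (x=6, y=8) -> (x=7, y=8) -> (x=7, y=7) -> (x=7, y=6) -> (x=7, y=5) -> (x=7, y=4) -> (x=7, y=3) -> (x=8, y=3)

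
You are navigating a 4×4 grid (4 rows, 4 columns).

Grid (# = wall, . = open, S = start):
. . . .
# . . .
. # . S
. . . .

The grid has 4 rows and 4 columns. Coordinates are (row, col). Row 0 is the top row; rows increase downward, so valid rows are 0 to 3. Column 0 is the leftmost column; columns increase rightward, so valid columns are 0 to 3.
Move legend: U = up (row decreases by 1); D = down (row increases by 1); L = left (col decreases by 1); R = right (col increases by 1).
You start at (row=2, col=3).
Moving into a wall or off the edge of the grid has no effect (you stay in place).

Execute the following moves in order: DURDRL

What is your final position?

Start: (row=2, col=3)
  D (down): (row=2, col=3) -> (row=3, col=3)
  U (up): (row=3, col=3) -> (row=2, col=3)
  R (right): blocked, stay at (row=2, col=3)
  D (down): (row=2, col=3) -> (row=3, col=3)
  R (right): blocked, stay at (row=3, col=3)
  L (left): (row=3, col=3) -> (row=3, col=2)
Final: (row=3, col=2)

Answer: Final position: (row=3, col=2)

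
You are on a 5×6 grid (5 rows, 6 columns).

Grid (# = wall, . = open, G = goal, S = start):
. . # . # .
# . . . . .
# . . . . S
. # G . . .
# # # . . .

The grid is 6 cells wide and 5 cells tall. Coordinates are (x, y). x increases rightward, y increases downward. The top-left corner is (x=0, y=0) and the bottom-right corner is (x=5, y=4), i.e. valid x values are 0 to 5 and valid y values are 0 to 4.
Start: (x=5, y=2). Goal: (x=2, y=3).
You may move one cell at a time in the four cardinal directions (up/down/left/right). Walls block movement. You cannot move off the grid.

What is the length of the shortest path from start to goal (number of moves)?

BFS from (x=5, y=2) until reaching (x=2, y=3):
  Distance 0: (x=5, y=2)
  Distance 1: (x=5, y=1), (x=4, y=2), (x=5, y=3)
  Distance 2: (x=5, y=0), (x=4, y=1), (x=3, y=2), (x=4, y=3), (x=5, y=4)
  Distance 3: (x=3, y=1), (x=2, y=2), (x=3, y=3), (x=4, y=4)
  Distance 4: (x=3, y=0), (x=2, y=1), (x=1, y=2), (x=2, y=3), (x=3, y=4)  <- goal reached here
One shortest path (4 moves): (x=5, y=2) -> (x=4, y=2) -> (x=3, y=2) -> (x=2, y=2) -> (x=2, y=3)

Answer: Shortest path length: 4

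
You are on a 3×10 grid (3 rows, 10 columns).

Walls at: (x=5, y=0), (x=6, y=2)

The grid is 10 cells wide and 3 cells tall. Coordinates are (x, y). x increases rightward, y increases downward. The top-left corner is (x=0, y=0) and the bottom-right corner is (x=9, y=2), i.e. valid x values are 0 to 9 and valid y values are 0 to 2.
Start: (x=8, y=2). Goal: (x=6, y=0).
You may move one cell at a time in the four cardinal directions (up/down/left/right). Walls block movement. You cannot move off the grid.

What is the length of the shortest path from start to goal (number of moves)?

Answer: Shortest path length: 4

Derivation:
BFS from (x=8, y=2) until reaching (x=6, y=0):
  Distance 0: (x=8, y=2)
  Distance 1: (x=8, y=1), (x=7, y=2), (x=9, y=2)
  Distance 2: (x=8, y=0), (x=7, y=1), (x=9, y=1)
  Distance 3: (x=7, y=0), (x=9, y=0), (x=6, y=1)
  Distance 4: (x=6, y=0), (x=5, y=1)  <- goal reached here
One shortest path (4 moves): (x=8, y=2) -> (x=7, y=2) -> (x=7, y=1) -> (x=6, y=1) -> (x=6, y=0)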